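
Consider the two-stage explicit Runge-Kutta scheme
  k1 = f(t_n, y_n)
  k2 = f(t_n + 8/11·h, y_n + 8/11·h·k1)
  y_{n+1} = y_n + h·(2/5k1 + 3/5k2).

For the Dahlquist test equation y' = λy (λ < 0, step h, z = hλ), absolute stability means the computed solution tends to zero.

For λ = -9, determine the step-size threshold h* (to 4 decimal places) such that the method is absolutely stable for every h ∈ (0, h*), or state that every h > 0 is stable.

(-2.2917,0); λ=-9 ⇒ h* = (55/24)/9 = 0.2546.

Set f=λy, z=hλ:
  k1=λy_n ⇒ h·k1=z·y_n;  k2=λ(1+8/11z)y_n ⇒ h·k2=z(1+8/11z)y_n
  y_{n+1}/y_n = 1 + 2/5z + 3/5z(1+8/11z) = 1 + z + 24/55z²
  ⇒ R(z) = 1 + z + 24/55z².

Find x<0 with |R(x)|<1.
x=-0.32: |R|=0.7247
R=1: x+24/55x²=0 ⇒ x=−55/24=-2.2917; min R=1−1/(4·24/55)=0.4271>−1
Confirm numerically:
  x=-2.096: |R|=0.82104 <1
  x=-1.884: |R|=0.66485 <1
  x=-1.592: |R|=0.51395 <1
  x=-0.973: |R|=0.44012 <1
  x=-2.826: |R|=1.65892 >1
  x=-2.609: |R|=1.36128 >1
  x=-2.396: |R|=1.10908 >1
So |R|<1 on (-2.2917, 0).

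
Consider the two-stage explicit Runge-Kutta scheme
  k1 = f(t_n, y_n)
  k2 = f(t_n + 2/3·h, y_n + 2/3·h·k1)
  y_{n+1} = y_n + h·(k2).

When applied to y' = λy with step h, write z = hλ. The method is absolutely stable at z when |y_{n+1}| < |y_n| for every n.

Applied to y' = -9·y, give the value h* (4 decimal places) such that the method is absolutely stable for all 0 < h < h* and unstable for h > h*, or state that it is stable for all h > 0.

On y'=λy, z=hλ:
  k1=λy_n ⇒ h·k1=z·y_n;  k2=λ(1+2/3z)y_n ⇒ h·k2=z(1+2/3z)y_n
  y_{n+1}/y_n = 1 + z(1+2/3z) = 1 + z + 2/3z²
  so R(z) = 1 + z + 2/3z².

Boundary: |R(x)|=1, x<0.
x=-1.54: |R|=1.0411
R=1: x+2/3x²=0 ⇒ x=−3/2=-1.5000; min R=1−1/(4·2/3)=0.6250>−1
Confirm numerically:
  x=-1.467: |R|=0.96773 <1
  x=-1.302: |R|=0.82814 <1
  x=-1.218: |R|=0.77102 <1
  x=-1.067: |R|=0.69199 <1
  x=-1.929: |R|=1.55169 >1
  x=-1.889: |R|=1.48988 >1
  x=-1.830: |R|=1.40260 >1
Interval (-1.5000, 0).

(-1.5000,0); λ=-9 ⇒ h* = (3/2)/9 = 0.1667.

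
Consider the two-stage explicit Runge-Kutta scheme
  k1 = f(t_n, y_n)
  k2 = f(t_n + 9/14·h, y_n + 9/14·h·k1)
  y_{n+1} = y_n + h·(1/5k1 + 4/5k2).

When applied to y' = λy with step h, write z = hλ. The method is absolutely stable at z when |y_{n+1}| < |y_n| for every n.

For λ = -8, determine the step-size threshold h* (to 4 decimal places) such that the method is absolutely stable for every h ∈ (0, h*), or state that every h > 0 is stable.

Test eqn y'=λy, z=hλ:
  k1=λy_n ⇒ h·k1=z·y_n;  k2=λ(1+9/14z)y_n ⇒ h·k2=z(1+9/14z)y_n
  y_{n+1}/y_n = 1 + 1/5z + 4/5z(1+9/14z) = 1 + z + 18/35z²
  ⇒ R(z) = 1 + z + 18/35z².

Solve |R(x)|<1 on ℝ⁻.
x=-1.56: |R|=0.6916
R=1: x+18/35x²=0 ⇒ x=−35/18=-1.9444; min R=1−1/(4·18/35)=0.5139>−1
Confirm numerically:
  x=-1.467: |R|=0.63979 <1
  x=-1.395: |R|=0.60581 <1
  x=-1.389: |R|=0.60322 <1
  x=-2.510: |R|=1.73005 >1
  x=-2.399: |R|=1.56082 >1
  x=-2.385: |R|=1.54037 >1
So |R|<1 on (-1.9444, 0).

(-1.9444,0); λ=-8 ⇒ h* = (35/18)/8 = 0.2431.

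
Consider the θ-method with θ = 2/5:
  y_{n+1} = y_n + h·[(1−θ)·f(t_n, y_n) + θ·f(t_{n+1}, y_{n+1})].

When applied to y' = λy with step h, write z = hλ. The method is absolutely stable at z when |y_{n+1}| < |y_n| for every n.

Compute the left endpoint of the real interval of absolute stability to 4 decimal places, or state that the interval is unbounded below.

With y'=λy (z=hλ):
  y_{n+1} = y_n + z·[3/5·y_n + 2/5·y_{n+1}] ⇒ (1 − 2/5z)y_{n+1} = (1 + 3/5z)y_n
  ⇒ R(z) = (1 + 3/5z)/(1 − 2/5z).

Need |R(x)|<1, x<0.
x=-1.58: |R|=0.0319
R=−1: 1+3/5x = −1+2/5x ⇒ -1/5x=2 ⇒ x=2/(-1/5)=-10.0000
Confirm numerically:
  x=-8.771: |R|=0.94548 <1
  x=-7.625: |R|=0.88272 <1
  x=-4.408: |R|=0.59525 <1
  x=-10.372: |R|=1.01445 >1
  x=-10.020: |R|=1.00080 >1
Interval (-10.0000, 0).

z* = -10.0000.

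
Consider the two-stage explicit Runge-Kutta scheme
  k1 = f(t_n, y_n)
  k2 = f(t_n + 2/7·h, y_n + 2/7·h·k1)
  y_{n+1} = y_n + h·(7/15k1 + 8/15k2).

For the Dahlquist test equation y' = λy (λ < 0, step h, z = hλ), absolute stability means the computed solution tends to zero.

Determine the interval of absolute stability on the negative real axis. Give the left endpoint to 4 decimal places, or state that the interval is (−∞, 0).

Set f=λy, z=hλ:
  k1=λy_n ⇒ h·k1=z·y_n;  k2=λ(1+2/7z)y_n ⇒ h·k2=z(1+2/7z)y_n
  y_{n+1}/y_n = 1 + 7/15z + 8/15z(1+2/7z) = 1 + z + 16/105z²
  R(z) = 1 + z + 16/105z².

Solve |R(x)|<1 on ℝ⁻.
x=-1.77: |R|=0.2926
R=1: x+16/105x²=0 ⇒ x=−105/16=-6.5625; min R=1−1/(4·16/105)=-0.6406>−1
Confirm numerically:
  x=-5.606: |R|=0.18291 <1
  x=-4.718: |R|=0.32607 <1
  x=-3.658: |R|=0.61900 <1
  x=-3.160: |R|=0.63838 <1
  x=-7.160: |R|=1.65190 >1
  x=-6.984: |R|=1.44857 >1
  x=-6.901: |R|=1.35596 >1
So |R|<1 on (-6.5625, 0).

z∈(-6.5625,0).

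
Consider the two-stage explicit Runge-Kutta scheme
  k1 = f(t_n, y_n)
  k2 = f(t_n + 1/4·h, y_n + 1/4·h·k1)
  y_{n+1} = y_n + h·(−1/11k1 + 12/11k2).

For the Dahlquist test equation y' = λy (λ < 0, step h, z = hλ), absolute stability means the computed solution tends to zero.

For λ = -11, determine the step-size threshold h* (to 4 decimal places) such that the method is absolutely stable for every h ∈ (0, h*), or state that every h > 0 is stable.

(-3.6667,0); λ=-11 ⇒ h* = (11/3)/11 = 0.3333.

Test eqn y'=λy, z=hλ:
  k1=λy_n ⇒ h·k1=z·y_n;  k2=λ(1+1/4z)y_n ⇒ h·k2=z(1+1/4z)y_n
  y_{n+1}/y_n = 1 − 1/11z + 12/11z(1+1/4z) = 1 + z + 3/11z²
  so R(z) = 1 + z + 3/11z².

Find x<0 with |R(x)|<1.
x=-0.84: |R|=0.3524
R=1: x+3/11x²=0 ⇒ x=−11/3=-3.6667; min R=1−1/(4·3/11)=0.0833>−1
Confirm numerically:
  x=-2.248: |R|=0.13023 <1
  x=-2.156: |R|=0.11173 <1
  x=-2.107: |R|=0.10376 <1
  x=-1.787: |R|=0.08392 <1
  x=-4.088: |R|=1.46975 >1
  x=-4.022: |R|=1.38977 >1
  x=-3.874: |R|=1.21906 >1
So |R|<1 on (-3.6667, 0).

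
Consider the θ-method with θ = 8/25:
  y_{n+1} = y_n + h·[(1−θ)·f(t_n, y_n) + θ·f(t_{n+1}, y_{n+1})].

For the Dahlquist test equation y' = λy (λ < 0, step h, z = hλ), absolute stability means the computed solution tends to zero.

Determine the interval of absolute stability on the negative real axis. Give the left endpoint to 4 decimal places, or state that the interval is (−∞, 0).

(-5.5556, 0).

Set f=λy, z=hλ:
  y_{n+1} = y_n + z·[17/25·y_n + 8/25·y_{n+1}] ⇒ (1 − 8/25z)y_{n+1} = (1 + 17/25z)y_n
  Hence R(z) = (1 + 17/25z)/(1 − 8/25z).

Need |R(x)|<1, x<0.
x=-0.59: |R|=0.5037
R=−1: 1+17/25x = −1+8/25x ⇒ -9/25x=2 ⇒ x=2/(-9/25)=-5.5556
Confirm numerically:
  x=-4.243: |R|=0.79959 <1
  x=-3.906: |R|=0.73606 <1
  x=-3.898: |R|=0.73448 <1
  x=-2.675: |R|=0.44127 <1
  x=-6.064: |R|=1.06225 >1
  x=-5.594: |R|=1.00496 >1
So |R|<1 on (-5.5556, 0).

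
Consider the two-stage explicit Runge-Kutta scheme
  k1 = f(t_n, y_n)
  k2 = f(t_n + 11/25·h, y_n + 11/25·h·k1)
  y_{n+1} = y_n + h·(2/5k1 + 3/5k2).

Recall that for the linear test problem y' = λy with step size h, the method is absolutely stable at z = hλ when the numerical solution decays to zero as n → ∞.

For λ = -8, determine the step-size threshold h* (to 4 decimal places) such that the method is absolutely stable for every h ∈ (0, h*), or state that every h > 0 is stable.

With y'=λy (z=hλ):
  k1=λy_n ⇒ h·k1=z·y_n;  k2=λ(1+11/25z)y_n ⇒ h·k2=z(1+11/25z)y_n
  y_{n+1}/y_n = 1 + 2/5z + 3/5z(1+11/25z) = 1 + z + 33/125z²
  Hence R(z) = 1 + z + 33/125z².

Boundary: |R(x)|=1, x<0.
x=-1.25: |R|=0.1625
R=1: x+33/125x²=0 ⇒ x=−125/33=-3.7879; min R=1−1/(4·33/125)=0.0530>−1
Confirm numerically:
  x=-3.373: |R|=0.63056 <1
  x=-2.625: |R|=0.19413 <1
  x=-1.704: |R|=0.06255 <1
  x=-4.316: |R|=1.60175 >1
  x=-4.127: |R|=1.36948 >1
  x=-4.085: |R|=1.32043 >1
So |R|<1 on (-3.7879, 0).

(-3.7879,0); λ=-8 ⇒ h* = (125/33)/8 = 0.4735.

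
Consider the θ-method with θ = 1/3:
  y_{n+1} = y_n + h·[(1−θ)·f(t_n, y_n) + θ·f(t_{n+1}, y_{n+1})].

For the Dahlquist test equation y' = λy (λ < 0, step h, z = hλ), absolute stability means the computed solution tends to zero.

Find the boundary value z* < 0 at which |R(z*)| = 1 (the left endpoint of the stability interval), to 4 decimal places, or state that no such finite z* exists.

z* = -6.0000.

Test eqn y'=λy, z=hλ:
  y_{n+1} = y_n + z·[2/3·y_n + 1/3·y_{n+1}] ⇒ (1 − 1/3z)y_{n+1} = (1 + 2/3z)y_n
  Hence R(z) = (1 + 2/3z)/(1 − 1/3z).

Find x<0 with |R(x)|<1.
x=-1.5: |R|=0.0000
R=−1: 1+2/3x = −1+1/3x ⇒ -1/3x=2 ⇒ x=2/(-1/3)=-6.0000
Confirm numerically:
  x=-4.890: |R|=0.85932 <1
  x=-4.784: |R|=0.84378 <1
  x=-3.790: |R|=0.67452 <1
  x=-3.494: |R|=0.61411 <1
  x=-6.552: |R|=1.05779 >1
  x=-6.485: |R|=1.05113 >1
Stable set (-6.0000, 0).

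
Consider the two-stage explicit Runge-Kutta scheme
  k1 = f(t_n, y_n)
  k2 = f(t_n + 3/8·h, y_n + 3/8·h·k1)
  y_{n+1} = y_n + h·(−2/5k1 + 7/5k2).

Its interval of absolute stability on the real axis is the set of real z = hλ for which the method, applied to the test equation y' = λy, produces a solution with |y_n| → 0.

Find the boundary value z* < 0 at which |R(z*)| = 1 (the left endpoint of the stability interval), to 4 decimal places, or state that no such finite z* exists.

With y'=λy (z=hλ):
  k1=λy_n ⇒ h·k1=z·y_n;  k2=λ(1+3/8z)y_n ⇒ h·k2=z(1+3/8z)y_n
  y_{n+1}/y_n = 1 − 2/5z + 7/5z(1+3/8z) = 1 + z + 21/40z²
  Hence R(z) = 1 + z + 21/40z².

Find x<0 with |R(x)|<1.
x=-1.29: |R|=0.5837
R=1: x+21/40x²=0 ⇒ x=−40/21=-1.9048; min R=1−1/(4·21/40)=0.5238>−1
Confirm numerically:
  x=-1.661: |R|=0.78743 <1
  x=-1.424: |R|=0.64058 <1
  x=-1.100: |R|=0.53525 <1
  x=-0.973: |R|=0.52403 <1
  x=-2.401: |R|=1.62552 >1
  x=-2.368: |R|=1.57590 >1
Stable set (-1.9048, 0).

z* = -1.9048.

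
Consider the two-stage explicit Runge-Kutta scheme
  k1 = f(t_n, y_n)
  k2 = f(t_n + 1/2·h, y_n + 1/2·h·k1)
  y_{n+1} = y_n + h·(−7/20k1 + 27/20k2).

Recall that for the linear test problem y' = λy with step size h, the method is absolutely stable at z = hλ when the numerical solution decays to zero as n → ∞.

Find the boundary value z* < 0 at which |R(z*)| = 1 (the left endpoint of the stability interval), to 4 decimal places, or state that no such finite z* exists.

On y'=λy, z=hλ:
  k1=λy_n ⇒ h·k1=z·y_n;  k2=λ(1+1/2z)y_n ⇒ h·k2=z(1+1/2z)y_n
  y_{n+1}/y_n = 1 − 7/20z + 27/20z(1+1/2z) = 1 + z + 27/40z²
  so R(z) = 1 + z + 27/40z².

Solve |R(x)|<1 on ℝ⁻.
x=-1.19: |R|=0.7659
R=1: x+27/40x²=0 ⇒ x=−40/27=-1.4815; min R=1−1/(4·27/40)=0.6296>−1
Confirm numerically:
  x=-1.283: |R|=0.82811 <1
  x=-1.257: |R|=0.80953 <1
  x=-0.943: |R|=0.65724 <1
  x=-0.690: |R|=0.63137 <1
  x=-1.793: |R|=1.37702 >1
  x=-1.557: |R|=1.07937 >1
Interval (-1.4815, 0).

z* = -1.4815.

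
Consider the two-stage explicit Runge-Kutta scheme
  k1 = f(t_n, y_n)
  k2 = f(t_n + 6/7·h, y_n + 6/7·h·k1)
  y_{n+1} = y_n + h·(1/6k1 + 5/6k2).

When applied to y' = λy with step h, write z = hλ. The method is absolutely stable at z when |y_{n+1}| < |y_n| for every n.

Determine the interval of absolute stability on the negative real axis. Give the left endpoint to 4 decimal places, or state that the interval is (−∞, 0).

z∈(-1.4000,0).

On y'=λy, z=hλ:
  k1=λy_n ⇒ h·k1=z·y_n;  k2=λ(1+6/7z)y_n ⇒ h·k2=z(1+6/7z)y_n
  y_{n+1}/y_n = 1 + 1/6z + 5/6z(1+6/7z) = 1 + z + 5/7z²
  ⇒ R(z) = 1 + z + 5/7z².

Boundary: |R(x)|=1, x<0.
x=-0.76: |R|=0.6526
R=1: x+5/7x²=0 ⇒ x=−7/5=-1.4000; min R=1−1/(4·5/7)=0.6500>−1
Confirm numerically:
  x=-1.335: |R|=0.93802 <1
  x=-1.248: |R|=0.86450 <1
  x=-1.217: |R|=0.84092 <1
  x=-1.143: |R|=0.79018 <1
  x=-1.910: |R|=1.69579 >1
  x=-1.527: |R|=1.13852 >1
So |R|<1 on (-1.4000, 0).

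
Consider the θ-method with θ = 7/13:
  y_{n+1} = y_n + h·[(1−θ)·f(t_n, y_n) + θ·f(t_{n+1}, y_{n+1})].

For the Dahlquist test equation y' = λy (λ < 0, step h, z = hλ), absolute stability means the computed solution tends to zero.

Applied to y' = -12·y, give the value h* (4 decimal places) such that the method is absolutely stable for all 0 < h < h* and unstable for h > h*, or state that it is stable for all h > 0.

(−∞, 0) — no finite endpoint. Any h>0 works for λ=-12.

With y'=λy (z=hλ):
  y_{n+1} = y_n + z·[6/13·y_n + 7/13·y_{n+1}] ⇒ (1 − 7/13z)y_{n+1} = (1 + 6/13z)y_n
  Hence R(z) = (1 + 6/13z)/(1 − 7/13z).

Find x<0 with |R(x)|<1.
x=-1.41: |R|=0.1985
x=-2: |R|=0.0370
x=-10: |R|=0.5663
x=-100: |R|=0.8233
θ=7/13≥1/2 ⇒ |1+6/13x|<|1−7/13x| ∀x<0 ⇒ interval (−∞,0).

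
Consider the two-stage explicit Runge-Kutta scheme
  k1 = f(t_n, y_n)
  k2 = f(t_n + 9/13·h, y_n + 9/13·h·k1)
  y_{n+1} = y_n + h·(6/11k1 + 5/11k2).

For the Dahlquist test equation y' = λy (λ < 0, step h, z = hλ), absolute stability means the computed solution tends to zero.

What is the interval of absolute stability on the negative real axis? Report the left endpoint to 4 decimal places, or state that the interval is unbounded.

(-3.1778, 0).

On y'=λy, z=hλ:
  k1=λy_n ⇒ h·k1=z·y_n;  k2=λ(1+9/13z)y_n ⇒ h·k2=z(1+9/13z)y_n
  y_{n+1}/y_n = 1 + 6/11z + 5/11z(1+9/13z) = 1 + z + 45/143z²
  so R(z) = 1 + z + 45/143z².

Boundary: |R(x)|=1, x<0.
x=-1.27: |R|=0.2376
R=1: x+45/143x²=0 ⇒ x=−143/45=-3.1778; min R=1−1/(4·45/143)=0.2056>−1
Confirm numerically:
  x=-2.287: |R|=0.35892 <1
  x=-2.004: |R|=0.25978 <1
  x=-1.462: |R|=0.21062 <1
  x=-3.761: |R|=1.69026 >1
  x=-3.678: |R|=1.57896 >1
  x=-3.317: |R|=1.14532 >1
Stable set (-3.1778, 0).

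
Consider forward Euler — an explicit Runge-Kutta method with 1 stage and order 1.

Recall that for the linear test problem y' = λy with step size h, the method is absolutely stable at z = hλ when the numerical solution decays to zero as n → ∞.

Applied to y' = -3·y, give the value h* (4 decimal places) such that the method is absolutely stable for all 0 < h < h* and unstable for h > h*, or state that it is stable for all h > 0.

On y'=λy, z=hλ:
  order 1, 1-stage ⇒ R(z)=1+z
  (e.g. R(-1.04)=-0.04000, |R|=0.04000)

Need |R(x)|<1, x<0.
x=-1.04: |R|=0.0400
|R(-2.3)|=1.3000 |R(-1.57)|=0.5700 |R(-0.65)|=0.3500
Bisect:
  x_lo=-2.6195 |R|=1.6195  x_hi=-0.0534 |R|=0.9466
  mid=-1.33642 |R|=0.33642 →hi
  mid=-1.97796 |R|=0.97796 →hi
  mid=-2.29873 |R|=1.29873 →lo
  mid=-2.13834 |R|=1.13834 →lo
  mid=-2.05815 |R|=1.05815 →lo
  mid=-2.01806 |R|=1.01806 →lo
  mid=-1.99801 |R|=0.99801 →hi
  mid=-2.00803 |R|=1.00803 →lo
  mid=-2.00302 |R|=1.00302 →lo
  ...
  [-2.00004,-1.99989] ⇒ x*=-2.0000
So |R|<1 on (-2.0000, 0).

(-2.0000,0); λ=-3 ⇒ h* = 0.6667.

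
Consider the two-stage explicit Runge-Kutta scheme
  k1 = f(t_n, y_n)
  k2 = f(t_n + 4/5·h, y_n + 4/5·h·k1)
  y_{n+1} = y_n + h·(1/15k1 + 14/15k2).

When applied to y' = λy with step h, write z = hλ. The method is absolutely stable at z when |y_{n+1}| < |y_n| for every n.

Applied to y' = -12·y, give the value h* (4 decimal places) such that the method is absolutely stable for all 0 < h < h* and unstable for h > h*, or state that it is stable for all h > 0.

With y'=λy (z=hλ):
  k1=λy_n ⇒ h·k1=z·y_n;  k2=λ(1+4/5z)y_n ⇒ h·k2=z(1+4/5z)y_n
  y_{n+1}/y_n = 1 + 1/15z + 14/15z(1+4/5z) = 1 + z + 56/75z²
  so R(z) = 1 + z + 56/75z².

Need |R(x)|<1, x<0.
x=-1.69: |R|=1.4426
R=1: x+56/75x²=0 ⇒ x=−75/56=-1.3393; min R=1−1/(4·56/75)=0.6652>−1
Confirm numerically:
  x=-1.282: |R|=0.94516 <1
  x=-0.911: |R|=0.70867 <1
  x=-0.808: |R|=0.67947 <1
  x=-1.929: |R|=1.84938 >1
  x=-1.847: |R|=1.70019 >1
  x=-1.710: |R|=1.47333 >1
Interval (-1.3393, 0).

(-1.3393,0); λ=-12 ⇒ h* = (75/56)/12 = 0.1116.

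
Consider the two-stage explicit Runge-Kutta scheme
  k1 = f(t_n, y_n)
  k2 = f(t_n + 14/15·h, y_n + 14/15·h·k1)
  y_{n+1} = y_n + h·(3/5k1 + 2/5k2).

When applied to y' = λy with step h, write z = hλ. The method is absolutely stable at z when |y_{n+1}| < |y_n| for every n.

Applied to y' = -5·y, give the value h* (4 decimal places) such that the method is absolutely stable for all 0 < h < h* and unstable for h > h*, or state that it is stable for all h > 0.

(-2.6786,0); λ=-5 ⇒ h* = (75/28)/5 = 0.5357.

With y'=λy (z=hλ):
  k1=λy_n ⇒ h·k1=z·y_n;  k2=λ(1+14/15z)y_n ⇒ h·k2=z(1+14/15z)y_n
  y_{n+1}/y_n = 1 + 3/5z + 2/5z(1+14/15z) = 1 + z + 28/75z²
  R(z) = 1 + z + 28/75z².

Find x<0 with |R(x)|<1.
x=-0.38: |R|=0.6739
R=1: x+28/75x²=0 ⇒ x=−75/28=-2.6786; min R=1−1/(4·28/75)=0.3304>−1
Confirm numerically:
  x=-2.203: |R|=0.60886 <1
  x=-1.957: |R|=0.47281 <1
  x=-1.160: |R|=0.34236 <1
  x=-2.985: |R|=1.34148 >1
  x=-2.795: |R|=1.12149 >1
Interval (-2.6786, 0).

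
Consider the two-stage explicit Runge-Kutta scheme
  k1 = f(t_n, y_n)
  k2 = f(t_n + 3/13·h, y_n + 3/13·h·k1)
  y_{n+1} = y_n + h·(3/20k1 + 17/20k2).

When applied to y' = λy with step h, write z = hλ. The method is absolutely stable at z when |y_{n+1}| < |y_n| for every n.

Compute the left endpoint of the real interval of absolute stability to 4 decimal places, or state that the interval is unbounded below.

z* = -5.0980.

On y'=λy, z=hλ:
  k1=λy_n ⇒ h·k1=z·y_n;  k2=λ(1+3/13z)y_n ⇒ h·k2=z(1+3/13z)y_n
  y_{n+1}/y_n = 1 + 3/20z + 17/20z(1+3/13z) = 1 + z + 51/260z²
  R(z) = 1 + z + 51/260z².

Boundary: |R(x)|=1, x<0.
x=-1.6: |R|=0.0978
R=1: x+51/260x²=0 ⇒ x=−260/51=-5.0980; min R=1−1/(4·51/260)=-0.2745>−1
Confirm numerically:
  x=-4.825: |R|=0.74158 <1
  x=-3.738: |R|=0.00279 <1
  x=-3.233: |R|=0.18274 <1
  x=-5.620: |R|=1.57540 >1
  x=-5.564: |R|=1.50855 >1
  x=-5.510: |R|=1.44525 >1
Stable set (-5.0980, 0).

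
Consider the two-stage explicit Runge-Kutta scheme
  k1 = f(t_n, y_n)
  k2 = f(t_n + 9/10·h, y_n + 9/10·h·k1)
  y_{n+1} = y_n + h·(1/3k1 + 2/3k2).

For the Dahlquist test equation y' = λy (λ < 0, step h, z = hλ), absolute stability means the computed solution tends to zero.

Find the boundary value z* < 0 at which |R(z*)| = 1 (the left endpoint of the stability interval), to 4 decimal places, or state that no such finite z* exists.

left endpoint -1.6667.

Test eqn y'=λy, z=hλ:
  k1=λy_n ⇒ h·k1=z·y_n;  k2=λ(1+9/10z)y_n ⇒ h·k2=z(1+9/10z)y_n
  y_{n+1}/y_n = 1 + 1/3z + 2/3z(1+9/10z) = 1 + z + 3/5z²
  ⇒ R(z) = 1 + z + 3/5z².

Find x<0 with |R(x)|<1.
x=-0.37: |R|=0.7121
R=1: x+3/5x²=0 ⇒ x=−5/3=-1.6667; min R=1−1/(4·3/5)=0.5833>−1
Confirm numerically:
  x=-1.377: |R|=0.76068 <1
  x=-1.256: |R|=0.69052 <1
  x=-0.725: |R|=0.59038 <1
  x=-0.704: |R|=0.59337 <1
  x=-2.006: |R|=1.40842 >1
  x=-1.960: |R|=1.34496 >1
So |R|<1 on (-1.6667, 0).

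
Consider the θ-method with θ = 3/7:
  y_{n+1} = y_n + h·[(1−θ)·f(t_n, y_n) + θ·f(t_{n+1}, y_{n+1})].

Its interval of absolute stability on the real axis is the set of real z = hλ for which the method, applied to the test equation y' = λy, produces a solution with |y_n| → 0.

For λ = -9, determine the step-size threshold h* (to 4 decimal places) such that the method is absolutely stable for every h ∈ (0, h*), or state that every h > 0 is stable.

Set f=λy, z=hλ:
  y_{n+1} = y_n + z·[4/7·y_n + 3/7·y_{n+1}] ⇒ (1 − 3/7z)y_{n+1} = (1 + 4/7z)y_n
  R(z) = (1 + 4/7z)/(1 − 3/7z).

Need |R(x)|<1, x<0.
x=-1.74: |R|=0.0033
R=−1: 1+4/7x = −1+3/7x ⇒ -1/7x=2 ⇒ x=2/(-1/7)=-14.0000
Confirm numerically:
  x=-12.251: |R|=0.96003 <1
  x=-8.032: |R|=0.80808 <1
  x=-7.460: |R|=0.77740 <1
  x=-14.388: |R|=1.00773 >1
  x=-14.304: |R|=1.00609 >1
So |R|<1 on (-14.0000, 0).

(-14.0000,0); λ=-9 ⇒ h* = (14)/9 = 1.5556.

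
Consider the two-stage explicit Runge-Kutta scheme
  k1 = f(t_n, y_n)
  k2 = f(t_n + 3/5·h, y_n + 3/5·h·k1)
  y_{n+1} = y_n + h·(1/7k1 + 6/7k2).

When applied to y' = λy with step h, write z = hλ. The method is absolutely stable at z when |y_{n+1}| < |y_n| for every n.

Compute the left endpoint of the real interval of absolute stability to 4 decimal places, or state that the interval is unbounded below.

On y'=λy, z=hλ:
  k1=λy_n ⇒ h·k1=z·y_n;  k2=λ(1+3/5z)y_n ⇒ h·k2=z(1+3/5z)y_n
  y_{n+1}/y_n = 1 + 1/7z + 6/7z(1+3/5z) = 1 + z + 18/35z²
  R(z) = 1 + z + 18/35z².

Boundary: |R(x)|=1, x<0.
x=-0.8: |R|=0.5291
R=1: x+18/35x²=0 ⇒ x=−35/18=-1.9444; min R=1−1/(4·18/35)=0.5139>−1
Confirm numerically:
  x=-1.823: |R|=0.88614 <1
  x=-1.397: |R|=0.60668 <1
  x=-1.175: |R|=0.53504 <1
  x=-2.126: |R|=1.19851 >1
  x=-2.090: |R|=1.15645 >1
  x=-2.028: |R|=1.08715 >1
Interval (-1.9444, 0).

z* = -1.9444.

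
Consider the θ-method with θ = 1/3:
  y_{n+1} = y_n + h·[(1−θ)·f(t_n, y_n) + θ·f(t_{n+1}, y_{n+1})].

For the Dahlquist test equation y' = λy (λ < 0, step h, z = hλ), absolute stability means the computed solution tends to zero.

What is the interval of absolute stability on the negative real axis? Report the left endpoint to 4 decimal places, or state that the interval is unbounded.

z∈(-6.0000,0).

Set f=λy, z=hλ:
  y_{n+1} = y_n + z·[2/3·y_n + 1/3·y_{n+1}] ⇒ (1 − 1/3z)y_{n+1} = (1 + 2/3z)y_n
  so R(z) = (1 + 2/3z)/(1 − 1/3z).

Solve |R(x)|<1 on ℝ⁻.
x=-1.25: |R|=0.1176
R=−1: 1+2/3x = −1+1/3x ⇒ -1/3x=2 ⇒ x=2/(-1/3)=-6.0000
Confirm numerically:
  x=-4.740: |R|=0.83721 <1
  x=-4.468: |R|=0.79486 <1
  x=-4.353: |R|=0.77601 <1
  x=-4.187: |R|=0.74774 <1
  x=-6.501: |R|=1.05273 >1
  x=-6.256: |R|=1.02766 >1
Interval (-6.0000, 0).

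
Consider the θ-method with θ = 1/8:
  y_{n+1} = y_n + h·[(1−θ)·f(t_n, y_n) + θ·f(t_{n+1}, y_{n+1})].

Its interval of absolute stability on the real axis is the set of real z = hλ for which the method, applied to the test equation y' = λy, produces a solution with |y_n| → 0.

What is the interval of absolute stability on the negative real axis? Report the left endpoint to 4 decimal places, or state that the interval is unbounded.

Test eqn y'=λy, z=hλ:
  y_{n+1} = y_n + z·[7/8·y_n + 1/8·y_{n+1}] ⇒ (1 − 1/8z)y_{n+1} = (1 + 7/8z)y_n
  ⇒ R(z) = (1 + 7/8z)/(1 − 1/8z).

Solve |R(x)|<1 on ℝ⁻.
x=-0.34: |R|=0.6739
R=−1: 1+7/8x = −1+1/8x ⇒ -3/4x=2 ⇒ x=2/(-3/4)=-2.6667
Confirm numerically:
  x=-2.617: |R|=0.97193 <1
  x=-2.156: |R|=0.69831 <1
  x=-1.809: |R|=0.47538 <1
  x=-1.418: |R|=0.20450 <1
  x=-3.258: |R|=1.31515 >1
  x=-2.702: |R|=1.01981 >1
So |R|<1 on (-2.6667, 0).

(-2.6667, 0).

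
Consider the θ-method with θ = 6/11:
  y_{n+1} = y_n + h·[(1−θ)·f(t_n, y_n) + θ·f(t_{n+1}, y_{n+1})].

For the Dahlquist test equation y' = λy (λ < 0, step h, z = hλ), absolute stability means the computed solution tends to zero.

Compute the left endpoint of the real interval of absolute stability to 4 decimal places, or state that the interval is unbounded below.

On y'=λy, z=hλ:
  y_{n+1} = y_n + z·[5/11·y_n + 6/11·y_{n+1}] ⇒ (1 − 6/11z)y_{n+1} = (1 + 5/11z)y_n
  R(z) = (1 + 5/11z)/(1 − 6/11z).

Find x<0 with |R(x)|<1.
x=-0.83: |R|=0.4287
x=-2: |R|=0.0435
x=-10: |R|=0.5493
x=-100: |R|=0.8003
θ=6/11≥1/2 ⇒ |1+5/11x|<|1−6/11x| ∀x<0 ⇒ interval (−∞,0).

(−∞, 0) — no finite endpoint.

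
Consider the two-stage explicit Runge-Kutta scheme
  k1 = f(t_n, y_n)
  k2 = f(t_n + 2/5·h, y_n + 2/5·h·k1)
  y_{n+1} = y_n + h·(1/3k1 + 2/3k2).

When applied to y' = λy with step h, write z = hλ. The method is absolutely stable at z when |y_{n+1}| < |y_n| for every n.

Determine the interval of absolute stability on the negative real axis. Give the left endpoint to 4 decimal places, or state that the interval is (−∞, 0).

On y'=λy, z=hλ:
  k1=λy_n ⇒ h·k1=z·y_n;  k2=λ(1+2/5z)y_n ⇒ h·k2=z(1+2/5z)y_n
  y_{n+1}/y_n = 1 + 1/3z + 2/3z(1+2/5z) = 1 + z + 4/15z²
  Hence R(z) = 1 + z + 4/15z².

Find x<0 with |R(x)|<1.
x=-1.14: |R|=0.2066
R=1: x+4/15x²=0 ⇒ x=−15/4=-3.7500; min R=1−1/(4·4/15)=0.0625>−1
Confirm numerically:
  x=-3.291: |R|=0.59718 <1
  x=-2.665: |R|=0.22893 <1
  x=-2.623: |R|=0.21170 <1
  x=-4.320: |R|=1.65664 >1
  x=-4.096: |R|=1.37792 >1
  x=-3.885: |R|=1.13986 >1
Stable set (-3.7500, 0).

(-3.7500, 0).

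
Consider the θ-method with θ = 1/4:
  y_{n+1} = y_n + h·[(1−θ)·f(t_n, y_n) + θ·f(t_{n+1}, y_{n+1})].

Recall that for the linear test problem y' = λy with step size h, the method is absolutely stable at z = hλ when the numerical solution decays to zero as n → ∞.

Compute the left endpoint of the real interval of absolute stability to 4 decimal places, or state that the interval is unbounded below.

z* = -4.0000.

Test eqn y'=λy, z=hλ:
  y_{n+1} = y_n + z·[3/4·y_n + 1/4·y_{n+1}] ⇒ (1 − 1/4z)y_{n+1} = (1 + 3/4z)y_n
  R(z) = (1 + 3/4z)/(1 − 1/4z).

Solve |R(x)|<1 on ℝ⁻.
x=-1: |R|=0.2000
R=−1: 1+3/4x = −1+1/4x ⇒ -1/2x=2 ⇒ x=2/(-1/2)=-4.0000
Confirm numerically:
  x=-2.645: |R|=0.59217 <1
  x=-2.375: |R|=0.49020 <1
  x=-2.018: |R|=0.34131 <1
  x=-1.942: |R|=0.30730 <1
  x=-4.573: |R|=1.13368 >1
  x=-4.190: |R|=1.04640 >1
Stable set (-4.0000, 0).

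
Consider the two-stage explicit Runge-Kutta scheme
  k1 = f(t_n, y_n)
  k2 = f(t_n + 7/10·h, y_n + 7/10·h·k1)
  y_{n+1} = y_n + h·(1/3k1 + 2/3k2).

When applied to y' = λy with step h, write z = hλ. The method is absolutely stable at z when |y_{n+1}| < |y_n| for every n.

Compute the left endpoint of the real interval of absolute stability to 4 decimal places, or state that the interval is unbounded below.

With y'=λy (z=hλ):
  k1=λy_n ⇒ h·k1=z·y_n;  k2=λ(1+7/10z)y_n ⇒ h·k2=z(1+7/10z)y_n
  y_{n+1}/y_n = 1 + 1/3z + 2/3z(1+7/10z) = 1 + z + 7/15z²
  ⇒ R(z) = 1 + z + 7/15z².

Boundary: |R(x)|=1, x<0.
x=-1.48: |R|=0.5422
R=1: x+7/15x²=0 ⇒ x=−15/7=-2.1429; min R=1−1/(4·7/15)=0.4643>−1
Confirm numerically:
  x=-1.387: |R|=0.51076 <1
  x=-1.043: |R|=0.46466 <1
  x=-1.033: |R|=0.46497 <1
  x=-2.637: |R|=1.60809 >1
  x=-2.269: |R|=1.13357 >1
  x=-2.250: |R|=1.11250 >1
So |R|<1 on (-2.1429, 0).

z* = -2.1429.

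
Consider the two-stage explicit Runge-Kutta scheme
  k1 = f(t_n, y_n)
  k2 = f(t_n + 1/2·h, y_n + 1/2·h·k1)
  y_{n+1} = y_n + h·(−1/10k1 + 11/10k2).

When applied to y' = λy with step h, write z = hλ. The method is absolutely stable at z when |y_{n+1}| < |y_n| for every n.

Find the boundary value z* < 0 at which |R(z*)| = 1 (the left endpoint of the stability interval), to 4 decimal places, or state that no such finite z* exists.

Test eqn y'=λy, z=hλ:
  k1=λy_n ⇒ h·k1=z·y_n;  k2=λ(1+1/2z)y_n ⇒ h·k2=z(1+1/2z)y_n
  y_{n+1}/y_n = 1 − 1/10z + 11/10z(1+1/2z) = 1 + z + 11/20z²
  ⇒ R(z) = 1 + z + 11/20z².

Need |R(x)|<1, x<0.
x=-1.57: |R|=0.7857
R=1: x+11/20x²=0 ⇒ x=−20/11=-1.8182; min R=1−1/(4·11/20)=0.5455>−1
Confirm numerically:
  x=-1.723: |R|=0.90980 <1
  x=-1.535: |R|=0.76092 <1
  x=-1.383: |R|=0.66898 <1
  x=-0.904: |R|=0.54547 <1
  x=-2.130: |R|=1.36529 >1
  x=-1.930: |R|=1.11870 >1
Interval (-1.8182, 0).

z* = -1.8182.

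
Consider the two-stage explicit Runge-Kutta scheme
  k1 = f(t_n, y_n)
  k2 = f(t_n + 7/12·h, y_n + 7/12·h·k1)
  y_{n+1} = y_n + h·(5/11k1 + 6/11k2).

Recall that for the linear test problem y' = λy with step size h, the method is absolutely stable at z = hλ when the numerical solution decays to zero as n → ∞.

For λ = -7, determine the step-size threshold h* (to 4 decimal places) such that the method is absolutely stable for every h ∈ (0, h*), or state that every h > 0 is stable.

Test eqn y'=λy, z=hλ:
  k1=λy_n ⇒ h·k1=z·y_n;  k2=λ(1+7/12z)y_n ⇒ h·k2=z(1+7/12z)y_n
  y_{n+1}/y_n = 1 + 5/11z + 6/11z(1+7/12z) = 1 + z + 7/22z²
  R(z) = 1 + z + 7/22z².

Find x<0 with |R(x)|<1.
x=-1.73: |R|=0.2223
R=1: x+7/22x²=0 ⇒ x=−22/7=-3.1429; min R=1−1/(4·7/22)=0.2143>−1
Confirm numerically:
  x=-3.085: |R|=0.94321 <1
  x=-2.213: |R|=0.34525 <1
  x=-1.947: |R|=0.25917 <1
  x=-1.618: |R|=0.21498 <1
  x=-3.513: |R|=1.41374 >1
  x=-3.487: |R|=1.38183 >1
  x=-3.369: |R|=1.24241 >1
Stable set (-3.1429, 0).

(-3.1429,0); λ=-7 ⇒ h* = (22/7)/7 = 0.4490.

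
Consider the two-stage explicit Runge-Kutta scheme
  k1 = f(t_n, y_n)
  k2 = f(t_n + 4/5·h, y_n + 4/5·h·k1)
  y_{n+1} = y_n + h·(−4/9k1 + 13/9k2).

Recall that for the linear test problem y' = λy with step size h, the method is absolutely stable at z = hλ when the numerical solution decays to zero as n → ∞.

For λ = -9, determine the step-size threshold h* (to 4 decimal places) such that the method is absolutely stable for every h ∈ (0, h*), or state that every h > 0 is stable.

(-0.8654,0); λ=-9 ⇒ h* = (45/52)/9 = 0.0962.

With y'=λy (z=hλ):
  k1=λy_n ⇒ h·k1=z·y_n;  k2=λ(1+4/5z)y_n ⇒ h·k2=z(1+4/5z)y_n
  y_{n+1}/y_n = 1 − 4/9z + 13/9z(1+4/5z) = 1 + z + 52/45z²
  R(z) = 1 + z + 52/45z².

Solve |R(x)|<1 on ℝ⁻.
x=-0.78: |R|=0.9230
R=1: x+52/45x²=0 ⇒ x=−45/52=-0.8654; min R=1−1/(4·52/45)=0.7837>−1
Confirm numerically:
  x=-0.805: |R|=0.94383 <1
  x=-0.658: |R|=0.84231 <1
  x=-0.608: |R|=0.81917 <1
  x=-1.187: |R|=1.44114 >1
  x=-1.153: |R|=1.38321 >1
Stable set (-0.8654, 0).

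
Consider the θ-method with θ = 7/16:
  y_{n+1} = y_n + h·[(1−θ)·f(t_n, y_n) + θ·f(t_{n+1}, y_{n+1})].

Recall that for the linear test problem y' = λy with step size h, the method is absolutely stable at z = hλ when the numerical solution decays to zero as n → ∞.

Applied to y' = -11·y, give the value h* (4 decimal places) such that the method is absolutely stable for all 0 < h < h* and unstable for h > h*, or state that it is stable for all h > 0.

With y'=λy (z=hλ):
  y_{n+1} = y_n + z·[9/16·y_n + 7/16·y_{n+1}] ⇒ (1 − 7/16z)y_{n+1} = (1 + 9/16z)y_n
  Hence R(z) = (1 + 9/16z)/(1 − 7/16z).

Boundary: |R(x)|=1, x<0.
x=-1.74: |R|=0.0121
R=−1: 1+9/16x = −1+7/16x ⇒ -1/8x=2 ⇒ x=2/(-1/8)=-16.0000
Confirm numerically:
  x=-11.372: |R|=0.90318 <1
  x=-10.375: |R|=0.87306 <1
  x=-9.150: |R|=0.82886 <1
  x=-16.272: |R|=1.00419 >1
  x=-16.105: |R|=1.00163 >1
  x=-16.024: |R|=1.00037 >1
So |R|<1 on (-16.0000, 0).

(-16.0000,0); λ=-11 ⇒ h* = (16)/11 = 1.4545.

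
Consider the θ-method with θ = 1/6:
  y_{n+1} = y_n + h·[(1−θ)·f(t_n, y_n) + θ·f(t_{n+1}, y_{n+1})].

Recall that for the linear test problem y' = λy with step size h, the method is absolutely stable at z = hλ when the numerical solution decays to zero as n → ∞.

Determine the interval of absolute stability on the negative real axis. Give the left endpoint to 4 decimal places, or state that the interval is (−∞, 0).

(-3.0000, 0).

With y'=λy (z=hλ):
  y_{n+1} = y_n + z·[5/6·y_n + 1/6·y_{n+1}] ⇒ (1 − 1/6z)y_{n+1} = (1 + 5/6z)y_n
  so R(z) = (1 + 5/6z)/(1 − 1/6z).

Boundary: |R(x)|=1, x<0.
x=-0.55: |R|=0.4962
R=−1: 1+5/6x = −1+1/6x ⇒ -2/3x=2 ⇒ x=2/(-2/3)=-3.0000
Confirm numerically:
  x=-2.584: |R|=0.80615 <1
  x=-2.326: |R|=0.67620 <1
  x=-1.996: |R|=0.49775 <1
  x=-1.303: |R|=0.07052 <1
  x=-3.457: |R|=1.19330 >1
  x=-3.398: |R|=1.16940 >1
Interval (-3.0000, 0).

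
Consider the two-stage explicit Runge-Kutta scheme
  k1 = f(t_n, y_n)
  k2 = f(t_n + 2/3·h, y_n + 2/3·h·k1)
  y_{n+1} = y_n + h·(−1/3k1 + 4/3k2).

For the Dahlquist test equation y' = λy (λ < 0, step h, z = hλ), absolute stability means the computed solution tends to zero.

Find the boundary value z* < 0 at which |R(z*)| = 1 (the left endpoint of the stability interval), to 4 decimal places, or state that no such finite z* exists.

left endpoint -1.1250.

Test eqn y'=λy, z=hλ:
  k1=λy_n ⇒ h·k1=z·y_n;  k2=λ(1+2/3z)y_n ⇒ h·k2=z(1+2/3z)y_n
  y_{n+1}/y_n = 1 − 1/3z + 4/3z(1+2/3z) = 1 + z + 8/9z²
  ⇒ R(z) = 1 + z + 8/9z².

Find x<0 with |R(x)|<1.
x=-0.91: |R|=0.8261
R=1: x+8/9x²=0 ⇒ x=−9/8=-1.1250; min R=1−1/(4·8/9)=0.7188>−1
Confirm numerically:
  x=-0.945: |R|=0.84880 <1
  x=-0.763: |R|=0.75448 <1
  x=-0.680: |R|=0.73102 <1
  x=-1.686: |R|=1.84075 >1
  x=-1.189: |R|=1.06764 >1
Stable set (-1.1250, 0).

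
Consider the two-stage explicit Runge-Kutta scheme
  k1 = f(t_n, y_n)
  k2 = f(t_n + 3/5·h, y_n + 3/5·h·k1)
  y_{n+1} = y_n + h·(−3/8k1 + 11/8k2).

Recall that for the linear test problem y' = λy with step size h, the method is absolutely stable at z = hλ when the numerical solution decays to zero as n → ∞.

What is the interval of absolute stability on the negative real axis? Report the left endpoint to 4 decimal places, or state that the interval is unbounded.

z∈(-1.2121,0).

On y'=λy, z=hλ:
  k1=λy_n ⇒ h·k1=z·y_n;  k2=λ(1+3/5z)y_n ⇒ h·k2=z(1+3/5z)y_n
  y_{n+1}/y_n = 1 − 3/8z + 11/8z(1+3/5z) = 1 + z + 33/40z²
  Hence R(z) = 1 + z + 33/40z².

Boundary: |R(x)|=1, x<0.
x=-1.76: |R|=1.7955
R=1: x+33/40x²=0 ⇒ x=−40/33=-1.2121; min R=1−1/(4·33/40)=0.6970>−1
Confirm numerically:
  x=-0.980: |R|=0.81233 <1
  x=-0.910: |R|=0.77318 <1
  x=-0.905: |R|=0.77070 <1
  x=-1.761: |R|=1.79742 >1
  x=-1.452: |R|=1.28735 >1
  x=-1.438: |R|=1.26797 >1
So |R|<1 on (-1.2121, 0).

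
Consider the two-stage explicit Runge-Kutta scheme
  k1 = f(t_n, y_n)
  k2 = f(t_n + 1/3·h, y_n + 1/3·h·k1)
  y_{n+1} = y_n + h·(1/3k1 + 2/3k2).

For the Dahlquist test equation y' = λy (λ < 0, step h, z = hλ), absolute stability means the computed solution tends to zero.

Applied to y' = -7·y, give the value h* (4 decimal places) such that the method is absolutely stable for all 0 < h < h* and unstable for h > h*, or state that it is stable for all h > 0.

(-4.5000,0); λ=-7 ⇒ h* = (9/2)/7 = 0.6429.

Set f=λy, z=hλ:
  k1=λy_n ⇒ h·k1=z·y_n;  k2=λ(1+1/3z)y_n ⇒ h·k2=z(1+1/3z)y_n
  y_{n+1}/y_n = 1 + 1/3z + 2/3z(1+1/3z) = 1 + z + 2/9z²
  R(z) = 1 + z + 2/9z².

Boundary: |R(x)|=1, x<0.
x=-1.57: |R|=0.0222
R=1: x+2/9x²=0 ⇒ x=−9/2=-4.5000; min R=1−1/(4·2/9)=-0.1250>−1
Confirm numerically:
  x=-3.386: |R|=0.16178 <1
  x=-2.621: |R|=0.09441 <1
  x=-2.226: |R|=0.12487 <1
  x=-1.986: |R|=0.10951 <1
  x=-5.020: |R|=1.58009 >1
  x=-4.985: |R|=1.53727 >1
  x=-4.936: |R|=1.47824 >1
So |R|<1 on (-4.5000, 0).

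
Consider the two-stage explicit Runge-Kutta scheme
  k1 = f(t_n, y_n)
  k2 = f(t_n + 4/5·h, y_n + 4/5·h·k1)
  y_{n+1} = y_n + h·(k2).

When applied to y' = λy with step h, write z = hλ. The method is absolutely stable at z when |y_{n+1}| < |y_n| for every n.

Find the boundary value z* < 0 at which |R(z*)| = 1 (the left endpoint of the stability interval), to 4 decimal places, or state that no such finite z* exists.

Set f=λy, z=hλ:
  k1=λy_n ⇒ h·k1=z·y_n;  k2=λ(1+4/5z)y_n ⇒ h·k2=z(1+4/5z)y_n
  y_{n+1}/y_n = 1 + z(1+4/5z) = 1 + z + 4/5z²
  so R(z) = 1 + z + 4/5z².

Solve |R(x)|<1 on ℝ⁻.
x=-1.29: |R|=1.0413
R=1: x+4/5x²=0 ⇒ x=−5/4=-1.2500; min R=1−1/(4·4/5)=0.6875>−1
Confirm numerically:
  x=-1.217: |R|=0.96787 <1
  x=-0.979: |R|=0.78775 <1
  x=-0.875: |R|=0.73750 <1
  x=-0.784: |R|=0.70772 <1
  x=-1.792: |R|=1.77701 >1
  x=-1.640: |R|=1.51168 >1
  x=-1.351: |R|=1.10916 >1
Stable set (-1.2500, 0).

left endpoint -1.2500.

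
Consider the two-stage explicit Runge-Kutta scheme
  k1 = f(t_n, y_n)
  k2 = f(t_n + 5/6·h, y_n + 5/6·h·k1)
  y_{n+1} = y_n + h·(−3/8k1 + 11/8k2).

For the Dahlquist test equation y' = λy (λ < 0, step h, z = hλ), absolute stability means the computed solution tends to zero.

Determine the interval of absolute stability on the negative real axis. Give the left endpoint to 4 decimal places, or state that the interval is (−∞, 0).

(-0.8727, 0).

On y'=λy, z=hλ:
  k1=λy_n ⇒ h·k1=z·y_n;  k2=λ(1+5/6z)y_n ⇒ h·k2=z(1+5/6z)y_n
  y_{n+1}/y_n = 1 − 3/8z + 11/8z(1+5/6z) = 1 + z + 55/48z²
  ⇒ R(z) = 1 + z + 55/48z².

Find x<0 with |R(x)|<1.
x=-1.09: |R|=1.2714
R=1: x+55/48x²=0 ⇒ x=−48/55=-0.8727; min R=1−1/(4·55/48)=0.7818>−1
Confirm numerically:
  x=-0.841: |R|=0.96943 <1
  x=-0.520: |R|=0.78983 <1
  x=-0.481: |R|=0.78410 <1
  x=-0.353: |R|=0.78978 <1
  x=-1.313: |R|=1.66238 >1
  x=-1.229: |R|=1.50171 >1
  x=-1.156: |R|=1.37522 >1
Interval (-0.8727, 0).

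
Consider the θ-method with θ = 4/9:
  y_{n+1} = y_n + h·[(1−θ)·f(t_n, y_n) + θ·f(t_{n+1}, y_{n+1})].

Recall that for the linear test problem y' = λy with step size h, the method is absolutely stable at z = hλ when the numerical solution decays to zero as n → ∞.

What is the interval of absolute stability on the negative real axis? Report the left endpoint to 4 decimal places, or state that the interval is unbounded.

Set f=λy, z=hλ:
  y_{n+1} = y_n + z·[5/9·y_n + 4/9·y_{n+1}] ⇒ (1 − 4/9z)y_{n+1} = (1 + 5/9z)y_n
  Hence R(z) = (1 + 5/9z)/(1 − 4/9z).

Boundary: |R(x)|=1, x<0.
x=-1.22: |R|=0.2089
R=−1: 1+5/9x = −1+4/9x ⇒ -1/9x=2 ⇒ x=2/(-1/9)=-18.0000
Confirm numerically:
  x=-13.562: |R|=0.92983 <1
  x=-12.192: |R|=0.89946 <1
  x=-8.202: |R|=0.76564 <1
  x=-18.495: |R|=1.00597 >1
  x=-18.305: |R|=1.00371 >1
So |R|<1 on (-18.0000, 0).

(-18.0000, 0).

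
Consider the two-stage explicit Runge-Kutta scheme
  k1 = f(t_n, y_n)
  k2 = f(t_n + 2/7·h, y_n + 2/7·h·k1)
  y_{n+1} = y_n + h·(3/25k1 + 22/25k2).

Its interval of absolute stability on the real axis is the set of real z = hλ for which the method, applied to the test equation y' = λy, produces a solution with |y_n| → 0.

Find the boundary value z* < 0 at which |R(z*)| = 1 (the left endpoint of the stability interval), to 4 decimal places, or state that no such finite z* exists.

With y'=λy (z=hλ):
  k1=λy_n ⇒ h·k1=z·y_n;  k2=λ(1+2/7z)y_n ⇒ h·k2=z(1+2/7z)y_n
  y_{n+1}/y_n = 1 + 3/25z + 22/25z(1+2/7z) = 1 + z + 44/175z²
  ⇒ R(z) = 1 + z + 44/175z².

Boundary: |R(x)|=1, x<0.
x=-0.83: |R|=0.3432
R=1: x+44/175x²=0 ⇒ x=−175/44=-3.9773; min R=1−1/(4·44/175)=0.0057>−1
Confirm numerically:
  x=-3.465: |R|=0.55371 <1
  x=-3.205: |R|=0.37768 <1
  x=-1.789: |R|=0.01570 <1
  x=-4.445: |R|=1.52273 >1
  x=-4.063: |R|=1.08758 >1
Interval (-3.9773, 0).

z* = -3.9773.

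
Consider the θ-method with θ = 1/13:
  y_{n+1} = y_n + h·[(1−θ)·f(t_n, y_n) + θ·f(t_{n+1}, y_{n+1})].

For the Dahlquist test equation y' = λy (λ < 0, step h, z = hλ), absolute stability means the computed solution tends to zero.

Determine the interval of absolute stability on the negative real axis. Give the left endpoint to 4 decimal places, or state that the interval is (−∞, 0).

z∈(-2.3636,0).

Set f=λy, z=hλ:
  y_{n+1} = y_n + z·[12/13·y_n + 1/13·y_{n+1}] ⇒ (1 − 1/13z)y_{n+1} = (1 + 12/13z)y_n
  ⇒ R(z) = (1 + 12/13z)/(1 − 1/13z).

Solve |R(x)|<1 on ℝ⁻.
x=-0.9: |R|=0.1583
R=−1: 1+12/13x = −1+1/13x ⇒ -11/13x=2 ⇒ x=2/(-11/13)=-2.3636
Confirm numerically:
  x=-1.347: |R|=0.22053 <1
  x=-1.128: |R|=0.03794 <1
  x=-1.108: |R|=0.02098 <1
  x=-2.583: |R|=1.15485 >1
  x=-2.571: |R|=1.14649 >1
  x=-2.506: |R|=1.10099 >1
So |R|<1 on (-2.3636, 0).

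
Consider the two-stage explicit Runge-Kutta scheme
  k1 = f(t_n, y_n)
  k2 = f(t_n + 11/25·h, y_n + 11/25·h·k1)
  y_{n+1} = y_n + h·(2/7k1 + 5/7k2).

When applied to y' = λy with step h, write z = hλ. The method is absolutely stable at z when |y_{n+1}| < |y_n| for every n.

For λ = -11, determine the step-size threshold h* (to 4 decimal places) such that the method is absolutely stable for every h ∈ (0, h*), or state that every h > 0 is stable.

Test eqn y'=λy, z=hλ:
  k1=λy_n ⇒ h·k1=z·y_n;  k2=λ(1+11/25z)y_n ⇒ h·k2=z(1+11/25z)y_n
  y_{n+1}/y_n = 1 + 2/7z + 5/7z(1+11/25z) = 1 + z + 11/35z²
  ⇒ R(z) = 1 + z + 11/35z².

Find x<0 with |R(x)|<1.
x=-0.63: |R|=0.4947
R=1: x+11/35x²=0 ⇒ x=−35/11=-3.1818; min R=1−1/(4·11/35)=0.2045>−1
Confirm numerically:
  x=-3.023: |R|=0.84911 <1
  x=-2.454: |R|=0.43867 <1
  x=-1.768: |R|=0.21440 <1
  x=-3.763: |R|=1.68734 >1
  x=-3.573: |R|=1.43927 >1
  x=-3.407: |R|=1.24112 >1
Interval (-3.1818, 0).

(-3.1818,0); λ=-11 ⇒ h* = (35/11)/11 = 0.2893.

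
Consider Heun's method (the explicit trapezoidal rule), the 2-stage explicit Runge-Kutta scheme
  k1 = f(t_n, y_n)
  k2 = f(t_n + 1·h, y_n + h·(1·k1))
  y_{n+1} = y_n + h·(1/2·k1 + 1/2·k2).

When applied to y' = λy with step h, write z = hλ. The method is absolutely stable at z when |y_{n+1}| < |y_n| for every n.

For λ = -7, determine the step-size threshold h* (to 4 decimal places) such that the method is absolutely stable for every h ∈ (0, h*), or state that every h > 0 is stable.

(-2.0000,0); λ=-7 ⇒ h* = 0.2857.

Test eqn y'=λy, z=hλ:
  order 2, 2-stage ⇒ R(z)=1+z+z^2/2
  (e.g. R(-0.92)=0.50320, |R|=0.50320)

Solve |R(x)|<1 on ℝ⁻.
x=-0.92: |R|=0.5032
|R(-2.16)|=1.1728 |R(-1.35)|=0.5613 |R(-0.8)|=0.5200
Bisect:
  x_lo=-2.4717 |R|=1.5830  x_hi=-0.1967 |R|=0.8226
  mid=-1.33422 |R|=0.55585 →hi
  mid=-1.90298 |R|=0.90769 →hi
  mid=-2.18736 |R|=1.20492 →lo
  mid=-2.04517 |R|=1.04619 →lo
  mid=-1.97408 |R|=0.97441 →hi
  mid=-2.00963 |R|=1.00967 →lo
  mid=-1.99185 |R|=0.99189 →hi
  mid=-2.00074 |R|=1.00074 →lo
  mid=-1.99630 |R|=0.99630 →hi
  ...
  [-2.00005,-1.99991] ⇒ x*=-2.0000
So |R|<1 on (-2.0000, 0).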